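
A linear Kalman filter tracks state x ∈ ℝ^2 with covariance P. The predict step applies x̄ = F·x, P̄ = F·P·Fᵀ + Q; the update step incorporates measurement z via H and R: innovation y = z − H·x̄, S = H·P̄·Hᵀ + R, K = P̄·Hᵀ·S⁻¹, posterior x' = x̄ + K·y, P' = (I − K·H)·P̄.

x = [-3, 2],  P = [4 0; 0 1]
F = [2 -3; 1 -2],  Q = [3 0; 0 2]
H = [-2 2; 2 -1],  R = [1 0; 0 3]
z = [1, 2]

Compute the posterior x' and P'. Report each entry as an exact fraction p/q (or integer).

x̄ = F·x = [-12, -7]
P̄ = F·P·Fᵀ + Q = [28 14; 14 10]
y = z − H·x̄ = [-9, 19]
S = H·P̄·Hᵀ + R = [41 -48; -48 69]
K = P̄·Hᵀ·S⁻¹ = [4/25 18/25; 104/175 118/175]
x' = x̄ + K·y = [6/25, 81/175]
P' = (I − K·H)·P̄ = [56/25 58/25; 58/25 458/175]

x' = [6/25, 81/175]
P' = [56/25 58/25; 58/25 458/175]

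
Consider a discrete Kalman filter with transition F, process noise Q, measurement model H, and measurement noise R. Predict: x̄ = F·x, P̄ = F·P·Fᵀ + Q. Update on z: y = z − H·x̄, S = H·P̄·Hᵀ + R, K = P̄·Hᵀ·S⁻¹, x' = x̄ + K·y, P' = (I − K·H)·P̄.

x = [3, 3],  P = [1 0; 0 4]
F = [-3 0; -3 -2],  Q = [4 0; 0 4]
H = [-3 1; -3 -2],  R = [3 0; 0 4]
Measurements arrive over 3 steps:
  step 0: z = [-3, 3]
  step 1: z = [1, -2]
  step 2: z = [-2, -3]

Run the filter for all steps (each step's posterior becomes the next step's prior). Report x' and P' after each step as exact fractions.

step 0: x̄ = F·x = [-9, -15]
step 0: P̄ = F·P·Fᵀ + Q = [13 9; 9 29]
step 0: y = z − H·x̄ = [-15, -54]
step 0: S = H·P̄·Hᵀ + R = [95 86; 86 345]
step 0: K = P̄·Hᵀ·S⁻¹ = [-5448/25379 -2835/25379; 8000/25379 -8247/25379]
step 0: x' = x̄ + K·y = [6399/25379, -55347/25379]
step 0: P' = (I − K·H)·P̄ = [4892/25379 -1668/25379; -1668/25379 18996/25379]
step 1: x̄ = F·x = [-19197/25379, 91497/25379]
step 1: P̄ = F·P·Fᵀ + Q = [145544/25379 34020/25379; 34020/25379 201512/25379]
step 1: y = z − H·x̄ = [-123709/25379, 74645/25379]
step 1: S = H·P̄·Hᵀ + R = [1383425/25379 1008932/25379; 1008932/25379 2625700/25379]
step 1: K = P̄·Hᵀ·S⁻¹ = [-5397756/25754711 -2876076/25754711; 7592168/25754711 -7871529/25754711]
step 1: x' = x̄ + K·y = [-1629177/25754711, 32691950/25754711]
step 1: P' = (I − K·H)·P̄ = [4876760/25754711 -1562988/25754711; -1562988/25754711 18087540/25754711]
step 2: x̄ = F·x = [4887531/25754711, -60496369/25754711]
step 2: P̄ = F·P·Fᵀ + Q = [146909684/25754711 34512912/25754711; 34512912/25754711 200503988/25754711]
step 2: y = z − H·x̄ = [23649540/25754711, -183594278/25754711]
step 2: S = H·P̄·Hᵀ + R = [1392877805/25754711 1024717916/25754711; 1024717916/25754711 2641376896/25754711]
step 2: K = P̄·Hᵀ·S⁻¹ = [-1336199649/6380066849 -2851607385/25520267396; 1876209734/6380066849 -3893141859/12760133698]
step 2: x' = x̄ + K·y = [10131503103/12760133698, 612699680/6380066849]
step 2: P' = (I − K·H)·P̄ = [1207645031/6380066849 -385663854/6380066849; -385663854/6380066849 4471637640/6380066849]

step 0: x' = [6399/25379, -55347/25379], P' = [4892/25379 -1668/25379; -1668/25379 18996/25379]
step 1: x' = [-1629177/25754711, 32691950/25754711], P' = [4876760/25754711 -1562988/25754711; -1562988/25754711 18087540/25754711]
step 2: x' = [10131503103/12760133698, 612699680/6380066849], P' = [1207645031/6380066849 -385663854/6380066849; -385663854/6380066849 4471637640/6380066849]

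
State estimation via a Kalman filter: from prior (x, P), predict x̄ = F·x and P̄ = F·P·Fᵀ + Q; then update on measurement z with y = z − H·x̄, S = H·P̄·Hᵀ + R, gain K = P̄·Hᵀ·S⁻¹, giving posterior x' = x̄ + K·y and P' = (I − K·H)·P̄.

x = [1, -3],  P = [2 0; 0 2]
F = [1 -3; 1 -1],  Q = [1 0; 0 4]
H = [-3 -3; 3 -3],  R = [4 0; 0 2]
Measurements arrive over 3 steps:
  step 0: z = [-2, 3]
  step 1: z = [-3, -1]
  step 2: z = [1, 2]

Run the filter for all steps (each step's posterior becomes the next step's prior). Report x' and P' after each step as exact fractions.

step 0: x̄ = F·x = [10, 4]
step 0: P̄ = F·P·Fᵀ + Q = [21 8; 8 8]
step 0: y = z − H·x̄ = [40, -15]
step 0: S = H·P̄·Hᵀ + R = [409 -117; -117 119]
step 0: K = P̄·Hᵀ·S⁻¹ = [-2895/17491 2886/17491; -2856/17491 -2808/17491]
step 0: x' = x̄ + K·y = [15820/17491, -2156/17491]
step 0: P' = (I − K·H)·P̄ = [2892/17491 968/17491; 968/17491 2840/17491]
step 1: x̄ = F·x = [22288/17491, 17976/17491]
step 1: P̄ = F·P·Fᵀ + Q = [40135/17491 7540/17491; 7540/17491 73760/17491]
step 1: y = z − H·x̄ = [68319/17491, -30427/17491]
step 1: S = H·P̄·Hᵀ + R = [1230739/17491 302625/17491; 302625/17491 924317/17491]
step 1: K = P̄·Hᵀ·S⁻¹ = [-4625025/29901409 4677570/29901409; -4725900/29901409 -4879320/29901409]
step 1: x' = x̄ + K·y = [11899897/29901409, 20759364/29901409]
step 1: P' = (I − K·H)·P̄ = [4642540/29901409 1524160/29901409; 1524160/29901409 4777040/29901409]
step 2: x̄ = F·x = [-50378195/29901409, -8859467/29901409]
step 2: P̄ = F·P·Fᵀ + Q = [68392349/29901409 12877020/29901409; 12877020/29901409 125976896/29901409]
step 2: y = z − H·x̄ = [-147811577/29901409, 184359002/29901409]
step 2: S = H·P̄·Hᵀ + R = [2100715201/29901409 518260923/29901409; 518260923/29901409 1577339663/29901409]
step 2: K = P̄·Hᵀ·S⁻¹ = [-7873917819/50916447163 7963201686/50916447163; -8046671460/50916447163 -8308708968/50916447163]
step 2: x' = x̄ + K·y = [2236196350/50916447163, -26536765493/50916447163]
step 2: P' = (I − K·H)·P̄ = [7903679108/50916447163 2594877984/50916447163; 2594877984/50916447163 8134017296/50916447163]

step 0: x' = [15820/17491, -2156/17491], P' = [2892/17491 968/17491; 968/17491 2840/17491]
step 1: x' = [11899897/29901409, 20759364/29901409], P' = [4642540/29901409 1524160/29901409; 1524160/29901409 4777040/29901409]
step 2: x' = [2236196350/50916447163, -26536765493/50916447163], P' = [7903679108/50916447163 2594877984/50916447163; 2594877984/50916447163 8134017296/50916447163]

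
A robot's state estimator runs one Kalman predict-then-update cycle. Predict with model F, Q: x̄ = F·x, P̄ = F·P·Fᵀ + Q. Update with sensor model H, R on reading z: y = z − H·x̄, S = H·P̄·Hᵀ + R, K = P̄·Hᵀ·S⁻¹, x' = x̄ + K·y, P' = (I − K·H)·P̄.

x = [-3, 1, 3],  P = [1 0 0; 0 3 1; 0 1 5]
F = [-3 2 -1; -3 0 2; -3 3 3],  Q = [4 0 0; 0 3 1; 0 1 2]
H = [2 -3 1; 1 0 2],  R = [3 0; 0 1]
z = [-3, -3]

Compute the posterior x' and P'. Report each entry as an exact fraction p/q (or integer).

x̄ = F·x = [8, 15, 21]
P̄ = F·P·Fᵀ + Q = [26 3 15; 3 32 46; 15 46 101]
y = z − H·x̄ = [5, -53]
S = H·P̄·Hᵀ + R = [244 44; 44 491]
K = P̄·Hᵀ·S⁻¹ = [13007/58934 2778/29467; -6446/29467 6279/29467; -12985/117868 13314/29467]
x' = x̄ + K·y = [242039/58934, 76988/29467, -412265/117868]
P' = (I − K·H)·P̄ = [233371/29467 110645/29467 -230593/58934; 110645/29467 62815/29467 -52183/29467; -230593/58934 -52183/29467 257221/117868]

x' = [242039/58934, 76988/29467, -412265/117868]
P' = [233371/29467 110645/29467 -230593/58934; 110645/29467 62815/29467 -52183/29467; -230593/58934 -52183/29467 257221/117868]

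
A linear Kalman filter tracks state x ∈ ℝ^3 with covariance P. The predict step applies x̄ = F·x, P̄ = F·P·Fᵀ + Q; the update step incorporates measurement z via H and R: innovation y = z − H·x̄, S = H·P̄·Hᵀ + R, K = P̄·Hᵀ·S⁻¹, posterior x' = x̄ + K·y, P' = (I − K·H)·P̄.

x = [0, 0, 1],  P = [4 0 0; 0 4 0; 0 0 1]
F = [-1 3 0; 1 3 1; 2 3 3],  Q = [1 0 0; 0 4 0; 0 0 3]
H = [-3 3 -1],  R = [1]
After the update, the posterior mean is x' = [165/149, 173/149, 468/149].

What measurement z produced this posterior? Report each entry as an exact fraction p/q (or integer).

x̄ = F·x = [0, 1, 3]
P̄ = F·P·Fᵀ + Q = [41 32 28; 32 45 47; 28 47 64]
S = H·P̄·Hᵀ + R = [149]
K = P̄·Hᵀ·S⁻¹ = [-55/149; -8/149; -7/149]
x' − x̄ = [165/149, 24/149, 21/149] = K·y
y = (KᵀK)⁻¹·Kᵀ·(x' − x̄) = [-3]
z = y + H·x̄ = [-3] + [0] = [-3]

z = [-3]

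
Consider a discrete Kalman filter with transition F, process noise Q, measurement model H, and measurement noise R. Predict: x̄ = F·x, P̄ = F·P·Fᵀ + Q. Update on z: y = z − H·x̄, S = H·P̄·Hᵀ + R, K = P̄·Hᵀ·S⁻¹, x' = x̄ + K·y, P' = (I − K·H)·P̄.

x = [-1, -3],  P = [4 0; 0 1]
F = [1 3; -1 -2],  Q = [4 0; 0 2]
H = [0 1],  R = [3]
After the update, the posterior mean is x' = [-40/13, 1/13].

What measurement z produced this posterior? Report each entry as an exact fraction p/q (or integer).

x̄ = F·x = [-10, 7]
P̄ = F·P·Fᵀ + Q = [17 -10; -10 10]
S = H·P̄·Hᵀ + R = [13]
K = P̄·Hᵀ·S⁻¹ = [-10/13; 10/13]
x' − x̄ = [90/13, -90/13] = K·y
y = (KᵀK)⁻¹·Kᵀ·(x' − x̄) = [-9]
z = y + H·x̄ = [-9] + [7] = [-2]

z = [-2]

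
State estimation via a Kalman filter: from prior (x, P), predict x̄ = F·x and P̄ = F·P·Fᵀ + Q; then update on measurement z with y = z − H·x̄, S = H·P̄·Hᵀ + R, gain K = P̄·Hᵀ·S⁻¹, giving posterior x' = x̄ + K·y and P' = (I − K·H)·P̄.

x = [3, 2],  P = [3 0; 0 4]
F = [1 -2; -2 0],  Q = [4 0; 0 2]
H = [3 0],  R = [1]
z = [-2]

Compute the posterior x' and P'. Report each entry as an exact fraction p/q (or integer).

x' = [-139/208, -633/104]
P' = [23/208 -3/104; -3/104 647/52]

x̄ = F·x = [-1, -6]
P̄ = F·P·Fᵀ + Q = [23 -6; -6 14]
y = z − H·x̄ = [1]
S = H·P̄·Hᵀ + R = [208]
K = P̄·Hᵀ·S⁻¹ = [69/208; -9/104]
x' = x̄ + K·y = [-139/208, -633/104]
P' = (I − K·H)·P̄ = [23/208 -3/104; -3/104 647/52]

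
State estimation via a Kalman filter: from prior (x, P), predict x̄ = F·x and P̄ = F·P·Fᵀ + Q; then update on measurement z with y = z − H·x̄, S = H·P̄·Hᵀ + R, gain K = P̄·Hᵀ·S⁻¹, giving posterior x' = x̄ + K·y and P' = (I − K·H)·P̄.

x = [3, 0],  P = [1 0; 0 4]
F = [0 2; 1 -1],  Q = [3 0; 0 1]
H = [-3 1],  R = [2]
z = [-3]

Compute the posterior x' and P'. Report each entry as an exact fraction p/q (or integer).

x̄ = F·x = [0, 3]
P̄ = F·P·Fᵀ + Q = [19 -8; -8 6]
y = z − H·x̄ = [-6]
S = H·P̄·Hᵀ + R = [227]
K = P̄·Hᵀ·S⁻¹ = [-65/227; 30/227]
x' = x̄ + K·y = [390/227, 501/227]
P' = (I − K·H)·P̄ = [88/227 134/227; 134/227 462/227]

x' = [390/227, 501/227]
P' = [88/227 134/227; 134/227 462/227]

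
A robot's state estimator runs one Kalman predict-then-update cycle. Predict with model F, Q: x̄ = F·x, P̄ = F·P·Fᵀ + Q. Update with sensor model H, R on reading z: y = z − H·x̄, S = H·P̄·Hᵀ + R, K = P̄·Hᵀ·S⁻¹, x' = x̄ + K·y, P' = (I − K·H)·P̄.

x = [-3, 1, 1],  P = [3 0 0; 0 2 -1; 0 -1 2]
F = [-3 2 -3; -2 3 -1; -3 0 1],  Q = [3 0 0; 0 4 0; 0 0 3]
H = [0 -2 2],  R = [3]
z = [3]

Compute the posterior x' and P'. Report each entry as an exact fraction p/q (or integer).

x' = [1616/195, 1618/195, 1912/195]
P' = [10124/195 5917/195 5833/195; 5917/195 4826/195 4739/195; 5833/195 4739/195 4796/195]

x̄ = F·x = [8, 8, 10]
P̄ = F·P·Fᵀ + Q = [68 47 19; 47 42 13; 19 13 32]
y = z − H·x̄ = [-1]
S = H·P̄·Hᵀ + R = [195]
K = P̄·Hᵀ·S⁻¹ = [-56/195; -58/195; 38/195]
x' = x̄ + K·y = [1616/195, 1618/195, 1912/195]
P' = (I − K·H)·P̄ = [10124/195 5917/195 5833/195; 5917/195 4826/195 4739/195; 5833/195 4739/195 4796/195]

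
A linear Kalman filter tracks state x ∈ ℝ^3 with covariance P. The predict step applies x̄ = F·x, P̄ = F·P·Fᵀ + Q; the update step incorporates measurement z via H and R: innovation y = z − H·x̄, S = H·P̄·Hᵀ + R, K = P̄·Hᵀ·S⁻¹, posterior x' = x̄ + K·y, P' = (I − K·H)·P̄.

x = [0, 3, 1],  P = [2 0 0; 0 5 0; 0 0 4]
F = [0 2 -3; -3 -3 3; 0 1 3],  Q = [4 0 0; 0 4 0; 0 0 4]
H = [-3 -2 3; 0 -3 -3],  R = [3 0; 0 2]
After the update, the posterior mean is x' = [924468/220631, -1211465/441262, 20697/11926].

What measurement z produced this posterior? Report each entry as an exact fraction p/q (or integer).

x̄ = F·x = [3, -6, 6]
P̄ = F·P·Fᵀ + Q = [60 -66 -26; -66 103 21; -26 21 45]
S = H·P̄·Hᵀ + R = [784 -678; -678 1712]
K = P̄·Hᵀ·S⁻¹ = [-7146/220631 32739/220631; -39514/220631 -127179/441262; 1071/5963 -531/11926]
x' − x̄ = [262575/220631, 1436107/441262, -50859/11926] = K·y
y = (KᵀK)⁻¹·Kᵀ·(x' − x̄) = [-23, 3]
z = y + H·x̄ = [-23, 3] + [21, 0] = [-2, 3]

z = [-2, 3]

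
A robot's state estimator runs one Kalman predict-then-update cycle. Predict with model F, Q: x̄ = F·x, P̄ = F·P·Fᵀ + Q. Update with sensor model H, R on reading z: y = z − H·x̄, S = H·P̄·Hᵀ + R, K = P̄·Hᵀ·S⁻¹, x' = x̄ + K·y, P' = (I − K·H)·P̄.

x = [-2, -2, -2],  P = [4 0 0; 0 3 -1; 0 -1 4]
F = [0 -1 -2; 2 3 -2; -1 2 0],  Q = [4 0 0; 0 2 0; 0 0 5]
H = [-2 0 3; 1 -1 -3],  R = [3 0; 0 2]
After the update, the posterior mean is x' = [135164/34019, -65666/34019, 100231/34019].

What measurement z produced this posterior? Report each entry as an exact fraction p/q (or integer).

x̄ = F·x = [6, -6, -2]
P̄ = F·P·Fᵀ + Q = [19 11 -2; 11 73 14; -2 14 21]
S = H·P̄·Hᵀ + R = [292 -265; -265 357]
K = P̄·Hᵀ·S⁻¹ = [-11998/34019 -7572/34019; -20420/34019 -25068/34019; 2984/34019 -5313/34019]
x' − x̄ = [-68950/34019, 138448/34019, 168269/34019] = K·y
y = (KᵀK)⁻¹·Kᵀ·(x' − x̄) = [19, -21]
z = y + H·x̄ = [19, -21] + [-18, 18] = [1, -3]

z = [1, -3]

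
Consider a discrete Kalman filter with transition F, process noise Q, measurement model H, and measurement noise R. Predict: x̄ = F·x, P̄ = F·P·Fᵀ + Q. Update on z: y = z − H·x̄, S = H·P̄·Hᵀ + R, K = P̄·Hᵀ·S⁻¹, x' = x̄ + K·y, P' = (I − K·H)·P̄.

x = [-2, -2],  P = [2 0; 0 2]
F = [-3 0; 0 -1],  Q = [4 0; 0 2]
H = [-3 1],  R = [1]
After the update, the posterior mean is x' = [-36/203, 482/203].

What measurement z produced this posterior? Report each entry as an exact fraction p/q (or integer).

x̄ = F·x = [6, 2]
P̄ = F·P·Fᵀ + Q = [22 0; 0 4]
S = H·P̄·Hᵀ + R = [203]
K = P̄·Hᵀ·S⁻¹ = [-66/203; 4/203]
x' − x̄ = [-1254/203, 76/203] = K·y
y = (KᵀK)⁻¹·Kᵀ·(x' − x̄) = [19]
z = y + H·x̄ = [19] + [-16] = [3]

z = [3]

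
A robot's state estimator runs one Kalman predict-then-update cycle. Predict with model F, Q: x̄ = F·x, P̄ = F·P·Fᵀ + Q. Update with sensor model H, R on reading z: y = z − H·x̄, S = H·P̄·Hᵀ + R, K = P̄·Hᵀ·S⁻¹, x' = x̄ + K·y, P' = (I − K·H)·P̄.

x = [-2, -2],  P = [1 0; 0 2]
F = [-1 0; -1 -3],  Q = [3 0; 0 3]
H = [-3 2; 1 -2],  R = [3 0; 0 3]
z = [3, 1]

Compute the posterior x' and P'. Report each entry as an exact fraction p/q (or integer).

x̄ = F·x = [2, 8]
P̄ = F·P·Fᵀ + Q = [4 1; 1 22]
y = z − H·x̄ = [-7, 15]
S = H·P̄·Hᵀ + R = [115 -92; -92 91]
K = P̄·Hᵀ·S⁻¹ = [-242/667 -10/29; -75/667 -17/29]
x' = x̄ + K·y = [-422/667, -4/667]
P' = (I − K·H)·P̄ = [708/667 699/667; 699/667 936/667]

x' = [-422/667, -4/667]
P' = [708/667 699/667; 699/667 936/667]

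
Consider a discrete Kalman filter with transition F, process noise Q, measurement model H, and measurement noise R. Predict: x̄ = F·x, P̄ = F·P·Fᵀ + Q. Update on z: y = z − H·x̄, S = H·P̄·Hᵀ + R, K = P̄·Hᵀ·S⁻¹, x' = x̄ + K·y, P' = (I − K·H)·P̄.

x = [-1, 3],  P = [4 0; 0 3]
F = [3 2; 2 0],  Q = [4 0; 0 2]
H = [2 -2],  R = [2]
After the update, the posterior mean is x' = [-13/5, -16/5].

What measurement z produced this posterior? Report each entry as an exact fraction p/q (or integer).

x̄ = F·x = [3, -2]
P̄ = F·P·Fᵀ + Q = [52 24; 24 18]
S = H·P̄·Hᵀ + R = [90]
K = P̄·Hᵀ·S⁻¹ = [28/45; 2/15]
x' − x̄ = [-28/5, -6/5] = K·y
y = (KᵀK)⁻¹·Kᵀ·(x' − x̄) = [-9]
z = y + H·x̄ = [-9] + [10] = [1]

z = [1]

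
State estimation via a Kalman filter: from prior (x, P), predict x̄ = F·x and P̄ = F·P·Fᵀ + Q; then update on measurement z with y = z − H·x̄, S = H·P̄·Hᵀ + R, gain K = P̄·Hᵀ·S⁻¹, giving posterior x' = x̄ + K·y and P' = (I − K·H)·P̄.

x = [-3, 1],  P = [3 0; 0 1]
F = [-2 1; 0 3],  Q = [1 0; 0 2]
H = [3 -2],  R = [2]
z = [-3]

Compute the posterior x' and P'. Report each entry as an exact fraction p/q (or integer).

x' = [38/17, 321/68]
P' = [76/17 219/34; 219/34 1327/136]

x̄ = F·x = [7, 3]
P̄ = F·P·Fᵀ + Q = [14 3; 3 11]
y = z − H·x̄ = [-18]
S = H·P̄·Hᵀ + R = [136]
K = P̄·Hᵀ·S⁻¹ = [9/34; -13/136]
x' = x̄ + K·y = [38/17, 321/68]
P' = (I − K·H)·P̄ = [76/17 219/34; 219/34 1327/136]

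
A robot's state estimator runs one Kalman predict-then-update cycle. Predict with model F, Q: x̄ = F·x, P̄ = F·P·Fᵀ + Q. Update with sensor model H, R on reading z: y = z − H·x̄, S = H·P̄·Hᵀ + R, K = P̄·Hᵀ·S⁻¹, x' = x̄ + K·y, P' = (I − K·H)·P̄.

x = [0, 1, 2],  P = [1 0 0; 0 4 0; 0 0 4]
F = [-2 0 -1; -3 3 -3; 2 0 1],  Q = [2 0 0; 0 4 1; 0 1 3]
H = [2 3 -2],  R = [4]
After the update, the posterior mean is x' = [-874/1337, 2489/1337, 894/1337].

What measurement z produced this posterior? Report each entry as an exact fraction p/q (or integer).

z = [3]

x̄ = F·x = [-2, -3, 2]
P̄ = F·P·Fᵀ + Q = [10 18 -8; 18 85 -17; -8 -17 11]
S = H·P̄·Hᵀ + R = [1337]
K = P̄·Hᵀ·S⁻¹ = [90/1337; 325/1337; -89/1337]
x' − x̄ = [1800/1337, 6500/1337, -1780/1337] = K·y
y = (KᵀK)⁻¹·Kᵀ·(x' − x̄) = [20]
z = y + H·x̄ = [20] + [-17] = [3]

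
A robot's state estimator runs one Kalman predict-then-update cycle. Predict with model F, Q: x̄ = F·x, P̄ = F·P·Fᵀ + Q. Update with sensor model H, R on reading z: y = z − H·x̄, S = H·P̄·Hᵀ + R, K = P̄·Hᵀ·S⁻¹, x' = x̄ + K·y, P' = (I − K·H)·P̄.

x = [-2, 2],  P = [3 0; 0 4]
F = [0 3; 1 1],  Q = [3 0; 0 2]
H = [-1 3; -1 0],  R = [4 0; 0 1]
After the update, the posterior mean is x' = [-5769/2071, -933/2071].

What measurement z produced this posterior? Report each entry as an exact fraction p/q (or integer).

z = [2, 3]

x̄ = F·x = [6, 0]
P̄ = F·P·Fᵀ + Q = [39 12; 12 9]
S = H·P̄·Hᵀ + R = [52 3; 3 40]
K = P̄·Hᵀ·S⁻¹ = [-3/2071 -2019/2071; 636/2071 -669/2071]
x' − x̄ = [-18195/2071, -933/2071] = K·y
y = (KᵀK)⁻¹·Kᵀ·(x' − x̄) = [8, 9]
z = y + H·x̄ = [8, 9] + [-6, -6] = [2, 3]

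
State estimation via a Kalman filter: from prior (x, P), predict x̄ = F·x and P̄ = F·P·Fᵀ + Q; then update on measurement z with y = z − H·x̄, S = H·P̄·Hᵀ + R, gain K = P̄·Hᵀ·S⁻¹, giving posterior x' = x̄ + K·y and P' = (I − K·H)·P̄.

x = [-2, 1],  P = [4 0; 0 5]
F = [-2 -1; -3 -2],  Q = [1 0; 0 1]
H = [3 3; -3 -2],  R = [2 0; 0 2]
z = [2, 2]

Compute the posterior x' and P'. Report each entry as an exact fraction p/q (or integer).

x' = [-731/2600, 1109/2600]
P' = [659/1300 -701/1300; -701/1300 939/1300]

x̄ = F·x = [3, 4]
P̄ = F·P·Fᵀ + Q = [22 34; 34 57]
y = z − H·x̄ = [-19, 19]
S = H·P̄·Hᵀ + R = [1325 -1050; -1050 836]
K = P̄·Hᵀ·S⁻¹ = [-63/1300 -23/104; 357/1300 9/104]
x' = x̄ + K·y = [-731/2600, 1109/2600]
P' = (I − K·H)·P̄ = [659/1300 -701/1300; -701/1300 939/1300]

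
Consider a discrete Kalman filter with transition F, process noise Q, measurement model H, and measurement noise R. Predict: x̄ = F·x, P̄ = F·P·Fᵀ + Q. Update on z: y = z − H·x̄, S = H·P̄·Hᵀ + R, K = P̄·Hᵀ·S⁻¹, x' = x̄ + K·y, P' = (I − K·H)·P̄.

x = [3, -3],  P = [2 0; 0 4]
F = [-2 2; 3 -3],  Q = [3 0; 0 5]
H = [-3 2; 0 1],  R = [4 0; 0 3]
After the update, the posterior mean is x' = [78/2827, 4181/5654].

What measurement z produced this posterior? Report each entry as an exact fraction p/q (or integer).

z = [1, 1]

x̄ = F·x = [-12, 18]
P̄ = F·P·Fᵀ + Q = [27 -36; -36 59]
S = H·P̄·Hᵀ + R = [915 226; 226 62]
K = P̄·Hᵀ·S⁻¹ = [-675/2827 819/2827; 339/2827 2909/5654]
x' − x̄ = [34002/2827, -97591/5654] = K·y
y = (KᵀK)⁻¹·Kᵀ·(x' − x̄) = [-71, -17]
z = y + H·x̄ = [-71, -17] + [72, 18] = [1, 1]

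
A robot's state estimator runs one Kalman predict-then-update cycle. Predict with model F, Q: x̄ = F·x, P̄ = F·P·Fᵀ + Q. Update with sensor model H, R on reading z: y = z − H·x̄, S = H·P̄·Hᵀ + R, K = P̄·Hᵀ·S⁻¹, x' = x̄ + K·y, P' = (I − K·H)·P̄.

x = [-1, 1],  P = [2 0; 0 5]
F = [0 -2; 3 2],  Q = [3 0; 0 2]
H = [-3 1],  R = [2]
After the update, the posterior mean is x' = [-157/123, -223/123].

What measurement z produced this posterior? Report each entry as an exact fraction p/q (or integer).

x̄ = F·x = [-2, -1]
P̄ = F·P·Fᵀ + Q = [23 -20; -20 40]
S = H·P̄·Hᵀ + R = [369]
K = P̄·Hᵀ·S⁻¹ = [-89/369; 100/369]
x' − x̄ = [89/123, -100/123] = K·y
y = (KᵀK)⁻¹·Kᵀ·(x' − x̄) = [-3]
z = y + H·x̄ = [-3] + [5] = [2]

z = [2]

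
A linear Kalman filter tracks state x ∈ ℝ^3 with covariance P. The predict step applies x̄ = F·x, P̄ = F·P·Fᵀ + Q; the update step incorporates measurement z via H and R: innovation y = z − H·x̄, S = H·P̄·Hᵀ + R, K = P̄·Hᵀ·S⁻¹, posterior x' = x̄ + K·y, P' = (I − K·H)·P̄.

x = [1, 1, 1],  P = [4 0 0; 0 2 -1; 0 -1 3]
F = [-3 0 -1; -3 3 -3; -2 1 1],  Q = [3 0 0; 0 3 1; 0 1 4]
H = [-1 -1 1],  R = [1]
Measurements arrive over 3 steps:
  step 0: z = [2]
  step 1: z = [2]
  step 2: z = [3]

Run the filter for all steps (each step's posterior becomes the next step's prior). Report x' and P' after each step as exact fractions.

step 0: x' = [-91/44, 7/11, 105/176], P' = [173/11 -16/11 611/44; -16/11 98/11 74/11; 611/44 74/11 3607/176]
step 1: x' = [402684/220495, 171544/220495, 1013711/220495], P' = [878456/220495 925506/220495 1706579/220495; 925506/220495 8524216/220495 9306909/220495; 1706579/220495 9306909/220495 10993611/220495]
step 2: x' = [-11035860/96146887, -843427474/96146887, -563185314/96146887], P' = [865254821/192293774 1310672417/192293774 2101498079/192293774; 1310672417/192293774 9949778753/192293774 11199445811/192293774; 2101498079/192293774 11199445811/192293774 13357582651/192293774]

step 0: x̄ = F·x = [-4, -3, 0]
step 0: P̄ = F·P·Fᵀ + Q = [42 48 22; 48 102 22; 22 22 23]
step 0: y = z − H·x̄ = [-5]
step 0: S = H·P̄·Hᵀ + R = [176]
step 0: K = P̄·Hᵀ·S⁻¹ = [-17/44; -8/11; -21/176]
step 0: x' = x̄ + K·y = [-91/44, 7/11, 105/176]
step 0: P' = (I − K·H)·P̄ = [173/11 -16/11 611/44; -16/11 98/11 74/11; 611/44 74/11 3607/176]
step 1: x̄ = F·x = [987/176, 1113/176, 945/176]
step 1: P̄ = F·P·Fᵀ + Q = [43711/176 63813/176 10141/176; 63813/176 99303/176 20303/176; 10141/176 20303/176 10567/176]
step 1: y = z − H·x̄ = [137/16]
step 1: S = H·P̄·Hᵀ + R = [20045/16]
step 1: K = P̄·Hᵀ·S⁻¹ = [-8853/20045; -12983/20045; -1807/20045]
step 1: x' = x̄ + K·y = [402684/220495, 171544/220495, 1013711/220495]
step 1: P' = (I − K·H)·P̄ = [878456/220495 925506/220495 1706579/220495; 925506/220495 8524216/220495 9306909/220495; 1706579/220495 9306909/220495 10993611/220495]
step 2: x̄ = F·x = [-2221763/220495, -3734553/220495, 379887/220495]
step 2: P̄ = F·P·Fᵀ + Q = [29800674/220495 25115604/220495 -19512881/220495; 25115604/220495 30762984/220495 -5126771/220495; -19512881/220495 -5126771/220495 31999109/220495]
step 2: y = z − H·x̄ = [-5674718/220495]
step 2: S = H·P̄·Hᵀ + R = [192293774/220495]
step 2: K = P̄·Hᵀ·S⁻¹ = [-74429159/192293774; -61005359/192293774; 56638761/192293774]
step 2: x' = x̄ + K·y = [-11035860/96146887, -843427474/96146887, -563185314/96146887]
step 2: P' = (I − K·H)·P̄ = [865254821/192293774 1310672417/192293774 2101498079/192293774; 1310672417/192293774 9949778753/192293774 11199445811/192293774; 2101498079/192293774 11199445811/192293774 13357582651/192293774]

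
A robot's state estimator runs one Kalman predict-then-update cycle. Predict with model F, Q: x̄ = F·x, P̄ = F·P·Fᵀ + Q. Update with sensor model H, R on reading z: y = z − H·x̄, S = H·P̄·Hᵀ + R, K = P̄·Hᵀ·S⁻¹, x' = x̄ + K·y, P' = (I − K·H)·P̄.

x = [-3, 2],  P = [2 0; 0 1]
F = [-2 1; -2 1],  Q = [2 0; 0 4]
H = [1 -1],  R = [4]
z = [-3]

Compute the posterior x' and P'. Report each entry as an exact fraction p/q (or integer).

x̄ = F·x = [8, 8]
P̄ = F·P·Fᵀ + Q = [11 9; 9 13]
y = z − H·x̄ = [-3]
S = H·P̄·Hᵀ + R = [10]
K = P̄·Hᵀ·S⁻¹ = [1/5; -2/5]
x' = x̄ + K·y = [37/5, 46/5]
P' = (I − K·H)·P̄ = [53/5 49/5; 49/5 57/5]

x' = [37/5, 46/5]
P' = [53/5 49/5; 49/5 57/5]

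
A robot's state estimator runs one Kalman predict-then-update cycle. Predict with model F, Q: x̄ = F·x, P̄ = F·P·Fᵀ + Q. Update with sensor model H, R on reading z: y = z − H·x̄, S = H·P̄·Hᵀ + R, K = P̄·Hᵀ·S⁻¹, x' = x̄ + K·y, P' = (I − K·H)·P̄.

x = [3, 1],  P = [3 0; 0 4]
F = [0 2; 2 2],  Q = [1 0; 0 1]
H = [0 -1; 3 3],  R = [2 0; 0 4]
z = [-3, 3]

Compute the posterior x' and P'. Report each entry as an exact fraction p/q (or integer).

x' = [-6876/3661, 10753/3661]
P' = [5350/3661 -4138/3661; -4138/3661 4498/3661]

x̄ = F·x = [2, 8]
P̄ = F·P·Fᵀ + Q = [17 16; 16 29]
y = z − H·x̄ = [5, -27]
S = H·P̄·Hᵀ + R = [31 -135; -135 706]
K = P̄·Hᵀ·S⁻¹ = [2069/3661 909/3661; -2249/3661 270/3661]
x' = x̄ + K·y = [-6876/3661, 10753/3661]
P' = (I − K·H)·P̄ = [5350/3661 -4138/3661; -4138/3661 4498/3661]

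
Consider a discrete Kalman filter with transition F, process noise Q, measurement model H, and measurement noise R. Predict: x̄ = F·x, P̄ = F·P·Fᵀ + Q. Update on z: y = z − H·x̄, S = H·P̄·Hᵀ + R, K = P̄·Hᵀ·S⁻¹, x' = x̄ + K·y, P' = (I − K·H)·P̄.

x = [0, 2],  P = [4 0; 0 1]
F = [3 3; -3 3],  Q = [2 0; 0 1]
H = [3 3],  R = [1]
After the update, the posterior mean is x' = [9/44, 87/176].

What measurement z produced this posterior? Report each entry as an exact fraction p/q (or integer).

z = [2]

x̄ = F·x = [6, 6]
P̄ = F·P·Fᵀ + Q = [47 -27; -27 46]
S = H·P̄·Hᵀ + R = [352]
K = P̄·Hᵀ·S⁻¹ = [15/88; 57/352]
x' − x̄ = [-255/44, -969/176] = K·y
y = (KᵀK)⁻¹·Kᵀ·(x' − x̄) = [-34]
z = y + H·x̄ = [-34] + [36] = [2]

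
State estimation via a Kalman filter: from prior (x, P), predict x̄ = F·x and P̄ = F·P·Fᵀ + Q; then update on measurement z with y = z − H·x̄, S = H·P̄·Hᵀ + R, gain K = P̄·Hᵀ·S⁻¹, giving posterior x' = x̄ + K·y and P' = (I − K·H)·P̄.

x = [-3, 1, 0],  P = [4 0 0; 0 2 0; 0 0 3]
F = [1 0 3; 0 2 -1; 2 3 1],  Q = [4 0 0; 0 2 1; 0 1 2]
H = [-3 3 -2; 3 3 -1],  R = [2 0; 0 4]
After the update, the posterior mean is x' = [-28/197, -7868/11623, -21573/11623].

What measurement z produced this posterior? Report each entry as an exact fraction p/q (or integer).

x̄ = F·x = [-3, 2, -3]
P̄ = F·P·Fᵀ + Q = [35 -9 17; -9 13 10; 17 10 39]
S = H·P̄·Hᵀ + R = [836 -261; -261 151]
K = P̄·Hᵀ·S⁻¹ = [-31/197 26/197; 7468/58115 13678/58115; -3987/58115 9273/58115]
x' − x̄ = [563/197, -31114/11623, 13296/11623] = K·y
y = (KᵀK)⁻¹·Kᵀ·(x' − x̄) = [-19, -1]
z = y + H·x̄ = [-19, -1] + [21, 0] = [2, -1]

z = [2, -1]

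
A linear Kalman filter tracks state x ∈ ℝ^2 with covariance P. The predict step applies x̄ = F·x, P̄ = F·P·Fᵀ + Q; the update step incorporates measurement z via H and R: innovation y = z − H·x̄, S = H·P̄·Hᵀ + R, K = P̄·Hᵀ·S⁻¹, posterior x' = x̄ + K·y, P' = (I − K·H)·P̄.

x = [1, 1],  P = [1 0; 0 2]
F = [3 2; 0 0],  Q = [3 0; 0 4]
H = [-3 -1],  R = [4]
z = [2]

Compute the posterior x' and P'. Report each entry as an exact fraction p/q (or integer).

x' = [-20/47, -17/47]
P' = [40/47 -60/47; -60/47 184/47]

x̄ = F·x = [5, 0]
P̄ = F·P·Fᵀ + Q = [20 0; 0 4]
y = z − H·x̄ = [17]
S = H·P̄·Hᵀ + R = [188]
K = P̄·Hᵀ·S⁻¹ = [-15/47; -1/47]
x' = x̄ + K·y = [-20/47, -17/47]
P' = (I − K·H)·P̄ = [40/47 -60/47; -60/47 184/47]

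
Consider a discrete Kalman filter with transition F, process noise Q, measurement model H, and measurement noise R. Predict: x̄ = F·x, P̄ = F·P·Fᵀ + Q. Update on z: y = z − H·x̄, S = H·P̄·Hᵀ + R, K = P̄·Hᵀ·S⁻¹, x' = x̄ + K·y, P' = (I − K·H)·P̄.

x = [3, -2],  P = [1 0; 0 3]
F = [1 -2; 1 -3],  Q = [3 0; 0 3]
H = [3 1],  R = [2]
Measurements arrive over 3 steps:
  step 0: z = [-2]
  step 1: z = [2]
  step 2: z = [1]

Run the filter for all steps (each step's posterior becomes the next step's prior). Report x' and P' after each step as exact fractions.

step 0: x' = [-107/291, -197/291], P' = [167/291 -367/291; -367/291 1277/291]
step 1: x' = [54649/141845, 121269/141845], P' = [79936/141845 -174784/141845; -174784/141845 611806/141845]
step 2: x' = [2143216/6795875, 163293/6795875], P' = [7658649/13591750 -16743873/13591750; -16743873/13591750 58605421/13591750]

step 0: x̄ = F·x = [7, 9]
step 0: P̄ = F·P·Fᵀ + Q = [16 19; 19 31]
step 0: y = z − H·x̄ = [-32]
step 0: S = H·P̄·Hᵀ + R = [291]
step 0: K = P̄·Hᵀ·S⁻¹ = [67/291; 88/291]
step 0: x' = x̄ + K·y = [-107/291, -197/291]
step 0: P' = (I − K·H)·P̄ = [167/291 -367/291; -367/291 1277/291]
step 1: x̄ = F·x = [287/291, 484/291]
step 1: P̄ = F·P·Fᵀ + Q = [7616/291 9664/291; 9664/291 14735/291]
step 1: y = z − H·x̄ = [-763/291]
step 1: S = H·P̄·Hᵀ + R = [141845/291]
step 1: K = P̄·Hᵀ·S⁻¹ = [32512/141845; 43727/141845]
step 1: x' = x̄ + K·y = [54649/141845, 121269/141845]
step 1: P' = (I − K·H)·P̄ = [79936/141845 -174784/141845; -174784/141845 611806/141845]
step 2: x̄ = F·x = [-187889/141845, -309158/141845]
step 2: P̄ = F·P·Fᵀ + Q = [3651831/141845 4624692/141845; 4624692/141845 7060429/141845]
step 2: y = z − H·x̄ = [202934/28369]
step 2: S = H·P̄·Hᵀ + R = [13591750/28369]
step 2: K = P̄·Hᵀ·S⁻¹ = [3116037/13591750; 4186901/13591750]
step 2: x' = x̄ + K·y = [2143216/6795875, 163293/6795875]
step 2: P' = (I − K·H)·P̄ = [7658649/13591750 -16743873/13591750; -16743873/13591750 58605421/13591750]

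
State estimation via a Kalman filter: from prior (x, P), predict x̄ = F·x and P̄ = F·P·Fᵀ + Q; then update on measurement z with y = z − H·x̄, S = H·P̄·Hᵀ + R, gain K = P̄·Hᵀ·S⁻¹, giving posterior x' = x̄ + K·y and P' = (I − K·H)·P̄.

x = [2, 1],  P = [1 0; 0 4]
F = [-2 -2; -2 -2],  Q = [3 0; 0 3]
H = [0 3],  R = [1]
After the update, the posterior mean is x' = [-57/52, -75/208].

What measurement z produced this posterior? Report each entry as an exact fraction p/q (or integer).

x̄ = F·x = [-6, -6]
P̄ = F·P·Fᵀ + Q = [23 20; 20 23]
S = H·P̄·Hᵀ + R = [208]
K = P̄·Hᵀ·S⁻¹ = [15/52; 69/208]
x' − x̄ = [255/52, 1173/208] = K·y
y = (KᵀK)⁻¹·Kᵀ·(x' − x̄) = [17]
z = y + H·x̄ = [17] + [-18] = [-1]

z = [-1]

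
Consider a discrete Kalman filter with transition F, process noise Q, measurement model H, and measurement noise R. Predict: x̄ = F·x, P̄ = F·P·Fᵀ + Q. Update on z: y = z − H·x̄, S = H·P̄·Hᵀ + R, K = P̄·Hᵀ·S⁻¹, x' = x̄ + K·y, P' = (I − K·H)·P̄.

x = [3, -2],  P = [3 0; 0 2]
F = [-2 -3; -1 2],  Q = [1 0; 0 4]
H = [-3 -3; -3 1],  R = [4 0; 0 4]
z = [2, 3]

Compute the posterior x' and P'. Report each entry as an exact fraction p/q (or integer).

x' = [-6861/8042, 56/4021]
P' = [2207/8042 -1299/8042; -1299/8042 3891/8042]

x̄ = F·x = [0, -7]
P̄ = F·P·Fᵀ + Q = [31 -6; -6 15]
y = z − H·x̄ = [-19, 10]
S = H·P̄·Hᵀ + R = [310 198; 198 334]
K = P̄·Hᵀ·S⁻¹ = [-681/8042 -990/4021; -972/4021 1947/8042]
x' = x̄ + K·y = [-6861/8042, 56/4021]
P' = (I − K·H)·P̄ = [2207/8042 -1299/8042; -1299/8042 3891/8042]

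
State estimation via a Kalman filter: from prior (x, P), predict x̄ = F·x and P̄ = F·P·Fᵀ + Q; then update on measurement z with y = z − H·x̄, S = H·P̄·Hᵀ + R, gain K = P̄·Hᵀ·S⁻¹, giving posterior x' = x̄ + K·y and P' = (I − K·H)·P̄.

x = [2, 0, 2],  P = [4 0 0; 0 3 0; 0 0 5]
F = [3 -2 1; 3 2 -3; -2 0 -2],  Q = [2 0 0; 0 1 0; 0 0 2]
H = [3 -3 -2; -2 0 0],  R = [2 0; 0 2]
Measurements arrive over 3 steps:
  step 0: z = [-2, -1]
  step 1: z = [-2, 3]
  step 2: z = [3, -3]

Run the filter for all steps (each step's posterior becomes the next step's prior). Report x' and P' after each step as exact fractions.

step 0: x' = [63131/116371, 330705/116371, -286562/116371], P' = [57279/116371 71319/116371 -21266/116371; 71319/116371 752017/116371 -987702/116371; -21266/116371 -987702/116371 1457402/116371]
step 1: x' = [-7296696748/5788064773, 603715546/5788064773, -5742794988/5788064773], P' = [2465874163/5788064773 3282241171/5788064773 -1306517946/5788064773; 3282241171/5788064773 16882360897/5788064773 -18706617798/5788064773; -1306517946/5788064773 -18706617798/5788064773 26314409742/5788064773]
step 2: x' = [28767301062001/34007140677261, -33239639735066/34007140677261, 38164478880322/34007140677261], P' = [42949624500263/102021422031783 54318690483455/102021422031783 -18554858709178/102021422031783; 54318690483455/102021422031783 273140936081777/102021422031783 -298709083431598/102021422031783; -18554858709178/102021422031783 -298709083431598/102021422031783 424387516344722/102021422031783]

step 0: x̄ = F·x = [8, 0, -8]
step 0: P̄ = F·P·Fᵀ + Q = [55 9 -34; 9 94 6; -34 6 38]
step 0: y = z − H·x̄ = [-42, 15]
step 0: S = H·P̄·Hᵀ + R = [1813 -412; -412 222]
step 0: K = P̄·Hᵀ·S⁻¹ = [206/116371 -57279/116371; -33345/116371 -71319/116371; -7748/116371 21266/116371]
step 0: x' = x̄ + K·y = [63131/116371, 330705/116371, -286562/116371]
step 0: P' = (I − K·H)·P̄ = [57279/116371 71319/116371 -21266/116371; 71319/116371 752017/116371 -987702/116371; -21266/116371 -987702/116371 1457402/116371]
step 1: x̄ = F·x = [-758579/116371, 1710489/116371, 446862/116371]
step 1: P̄ = F·P·Fᵀ + Q = [8181107/116371 -14638783/116371 -6753882/116371; -14638783/116371 29847608/116371 12066270/116371; -6753882/116371 12066270/116371 6121338/116371]
step 1: y = z − H·x̄ = [8068186/116371, -1168045/116371]
step 1: S = H·P̄·Hᵀ + R = [856316447/116371 -163934868/116371; -163934868/116371 32957170/116371]
step 1: K = P̄·Hᵀ·S⁻¹ = [81967434/5788064773 -2465874163/5788064773; -1693561791/5788064773 -3282241171/5788064773; -214259964/5788064773 1306517946/5788064773]
step 1: x' = x̄ + K·y = [-7296696748/5788064773, 603715546/5788064773, -5742794988/5788064773]
step 1: P' = (I − K·H)·P̄ = [2465874163/5788064773 3282241171/5788064773 -1306517946/5788064773; 3282241171/5788064773 16882360897/5788064773 -18706617798/5788064773; -1306517946/5788064773 -18706617798/5788064773 26314409742/5788064773]
step 2: x̄ = F·x = [-28840316324/5788064773, -3454274188/5788064773, 26078983472/5788064773]
step 2: P̄ = F·P·Fᵀ + Q = [155213319807/5788064773 -266093640055/5788064773 -118669427402/5788064773; -266093640055/5788064773 619723694162/5788064773 204788719982/5788064773; -118669427402/5788064773 204788719982/5788064773 116245121598/5788064773]
step 2: y = z − H·x̄ = [145680287671/5788064773, -75044826967/5788064773]
step 2: S = H·P̄·Hᵀ + R = [16122173031257/5788064773 -3002519468780/5788064773; -3002519468780/5788064773 632429408774/5788064773]
step 2: K = P̄·Hᵀ·S⁻¹ = [1501259734390/102021422031783 -42949624500263/102021422031783; -29524284965885/102021422031783 -54318690483455/102021422031783; -4156179261092/102021422031783 18554858709178/102021422031783]
step 2: x' = x̄ + K·y = [28767301062001/34007140677261, -33239639735066/34007140677261, 38164478880322/34007140677261]
step 2: P' = (I − K·H)·P̄ = [42949624500263/102021422031783 54318690483455/102021422031783 -18554858709178/102021422031783; 54318690483455/102021422031783 273140936081777/102021422031783 -298709083431598/102021422031783; -18554858709178/102021422031783 -298709083431598/102021422031783 424387516344722/102021422031783]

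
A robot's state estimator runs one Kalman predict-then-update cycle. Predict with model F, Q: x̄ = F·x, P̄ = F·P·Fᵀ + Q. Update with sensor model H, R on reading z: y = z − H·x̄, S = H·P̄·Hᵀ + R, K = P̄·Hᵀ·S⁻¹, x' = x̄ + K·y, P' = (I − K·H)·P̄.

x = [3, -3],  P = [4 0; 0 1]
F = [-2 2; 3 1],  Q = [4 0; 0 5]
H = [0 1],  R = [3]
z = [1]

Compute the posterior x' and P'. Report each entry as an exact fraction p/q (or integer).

x' = [-86/9, 4/3]
P' = [596/45 -22/15; -22/15 14/5]

x̄ = F·x = [-12, 6]
P̄ = F·P·Fᵀ + Q = [24 -22; -22 42]
y = z − H·x̄ = [-5]
S = H·P̄·Hᵀ + R = [45]
K = P̄·Hᵀ·S⁻¹ = [-22/45; 14/15]
x' = x̄ + K·y = [-86/9, 4/3]
P' = (I − K·H)·P̄ = [596/45 -22/15; -22/15 14/5]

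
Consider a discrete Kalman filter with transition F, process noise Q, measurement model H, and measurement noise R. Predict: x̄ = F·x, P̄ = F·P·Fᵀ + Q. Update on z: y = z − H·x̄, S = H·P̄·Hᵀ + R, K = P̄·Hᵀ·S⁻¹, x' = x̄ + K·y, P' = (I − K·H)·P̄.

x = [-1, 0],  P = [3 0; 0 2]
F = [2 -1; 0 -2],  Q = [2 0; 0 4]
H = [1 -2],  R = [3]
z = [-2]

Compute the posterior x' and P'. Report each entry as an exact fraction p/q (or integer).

x̄ = F·x = [-2, 0]
P̄ = F·P·Fᵀ + Q = [16 4; 4 12]
y = z − H·x̄ = [0]
S = H·P̄·Hᵀ + R = [51]
K = P̄·Hᵀ·S⁻¹ = [8/51; -20/51]
x' = x̄ + K·y = [-2, 0]
P' = (I − K·H)·P̄ = [752/51 364/51; 364/51 212/51]

x' = [-2, 0]
P' = [752/51 364/51; 364/51 212/51]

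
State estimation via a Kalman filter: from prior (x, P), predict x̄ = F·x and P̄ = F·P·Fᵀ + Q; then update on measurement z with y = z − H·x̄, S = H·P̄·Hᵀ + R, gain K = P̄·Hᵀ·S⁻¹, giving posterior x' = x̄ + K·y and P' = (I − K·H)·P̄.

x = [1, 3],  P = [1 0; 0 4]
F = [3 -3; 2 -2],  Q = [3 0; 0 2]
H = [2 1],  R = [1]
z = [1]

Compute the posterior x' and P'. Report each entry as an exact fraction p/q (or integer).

x' = [132/335, 54/335]
P' = [204/335 -282/335; -282/335 646/335]

x̄ = F·x = [-6, -4]
P̄ = F·P·Fᵀ + Q = [48 30; 30 22]
y = z − H·x̄ = [17]
S = H·P̄·Hᵀ + R = [335]
K = P̄·Hᵀ·S⁻¹ = [126/335; 82/335]
x' = x̄ + K·y = [132/335, 54/335]
P' = (I − K·H)·P̄ = [204/335 -282/335; -282/335 646/335]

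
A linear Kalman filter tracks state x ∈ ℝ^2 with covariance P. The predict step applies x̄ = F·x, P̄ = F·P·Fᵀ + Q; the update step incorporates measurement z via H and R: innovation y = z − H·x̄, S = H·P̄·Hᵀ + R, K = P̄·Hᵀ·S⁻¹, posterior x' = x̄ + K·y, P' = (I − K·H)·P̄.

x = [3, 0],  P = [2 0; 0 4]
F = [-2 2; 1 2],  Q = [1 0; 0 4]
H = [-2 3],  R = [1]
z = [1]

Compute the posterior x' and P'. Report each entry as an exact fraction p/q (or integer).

x̄ = F·x = [-6, 3]
P̄ = F·P·Fᵀ + Q = [25 12; 12 22]
y = z − H·x̄ = [-20]
S = H·P̄·Hᵀ + R = [155]
K = P̄·Hᵀ·S⁻¹ = [-14/155; 42/155]
x' = x̄ + K·y = [-130/31, -75/31]
P' = (I − K·H)·P̄ = [3679/155 2448/155; 2448/155 1646/155]

x' = [-130/31, -75/31]
P' = [3679/155 2448/155; 2448/155 1646/155]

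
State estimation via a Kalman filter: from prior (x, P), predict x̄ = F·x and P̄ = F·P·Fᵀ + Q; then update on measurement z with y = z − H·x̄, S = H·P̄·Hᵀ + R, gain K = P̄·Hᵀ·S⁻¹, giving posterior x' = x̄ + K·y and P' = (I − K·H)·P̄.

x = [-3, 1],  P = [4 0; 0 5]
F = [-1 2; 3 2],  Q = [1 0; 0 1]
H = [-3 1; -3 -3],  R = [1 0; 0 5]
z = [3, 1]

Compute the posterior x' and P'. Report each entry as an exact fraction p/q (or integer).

x' = [-160915/198041, 88693/198041]
P' = [19179/198041 8206/198041; 8206/198041 73779/198041]

x̄ = F·x = [5, -7]
P̄ = F·P·Fᵀ + Q = [25 8; 8 57]
y = z − H·x̄ = [25, -5]
S = H·P̄·Hᵀ + R = [235 102; 102 887]
K = P̄·Hᵀ·S⁻¹ = [-49331/198041 -16431/198041; 49161/198041 -49191/198041]
x' = x̄ + K·y = [-160915/198041, 88693/198041]
P' = (I − K·H)·P̄ = [19179/198041 8206/198041; 8206/198041 73779/198041]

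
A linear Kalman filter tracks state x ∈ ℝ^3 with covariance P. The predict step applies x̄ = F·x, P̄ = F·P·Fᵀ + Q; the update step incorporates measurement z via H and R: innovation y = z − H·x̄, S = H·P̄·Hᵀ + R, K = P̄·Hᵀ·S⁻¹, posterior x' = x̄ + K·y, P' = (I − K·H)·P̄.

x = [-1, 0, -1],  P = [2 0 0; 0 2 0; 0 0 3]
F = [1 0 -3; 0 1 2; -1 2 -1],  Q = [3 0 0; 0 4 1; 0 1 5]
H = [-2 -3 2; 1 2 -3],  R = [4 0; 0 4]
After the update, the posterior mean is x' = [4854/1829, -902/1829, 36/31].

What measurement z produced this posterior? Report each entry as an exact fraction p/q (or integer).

z = [-2, -2]

x̄ = F·x = [2, -2, 2]
P̄ = F·P·Fᵀ + Q = [32 -18 7; -18 18 -1; 7 -1 18]
S = H·P̄·Hᵀ + R = [106 -111; -111 168]
K = P̄·Hᵀ·S⁻¹ = [-701/1829 -2206/5487; -343/1829 2/1829; -7/31 -41/93]
x' − x̄ = [1196/1829, 2756/1829, -26/31] = K·y
y = (KᵀK)⁻¹·Kᵀ·(x' − x̄) = [-8, 6]
z = y + H·x̄ = [-8, 6] + [6, -8] = [-2, -2]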